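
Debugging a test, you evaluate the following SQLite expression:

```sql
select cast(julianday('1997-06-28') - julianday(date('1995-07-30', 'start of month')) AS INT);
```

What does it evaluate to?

`start of month` rewinds 1995-07-30 to 1995-07-01.
30 days remain in July 1995 after the 1st (31 − 1).
Full months from August 1995 through May 1997 contribute their day counts.
Then 28 days into June 1997.
Total: 30 + 31 + 30 + 31 + 30 + 31 + 31 + 29 + 31 + 30 + 31 + 30 + 31 + 31 + 30 + 31 + 30 + 31 + 31 + 28 + 31 + 30 + 31 + 28 = 728.

728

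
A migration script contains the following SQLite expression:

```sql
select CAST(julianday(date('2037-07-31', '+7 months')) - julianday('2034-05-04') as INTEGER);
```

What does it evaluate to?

Adding +7 months to 2037-07-31 targets 2038-02-31. February 2038 has only 28 days, so SQLite normalizes the 3-day overflow forward to 2038-03-03.
27 days remain in May 2034 after the 4th (31 − 4).
Full months from June 2034 through February 2038 contribute their day counts.
Then 3 days into March 2038.
Total: 27 + 30 + 31 + 31 + 30 + 31 + 30 + 31 + 31 + 28 + 31 + 30 + 31 + 30 + 31 + 31 + 30 + 31 + 30 + 31 + 31 + 29 + 31 + 30 + 31 + 30 + 31 + 31 + 30 + 31 + 30 + 31 + 31 + 28 + 31 + 30 + 31 + 30 + 31 + 31 + 30 + 31 + 30 + 31 + 31 + 28 + 3 = 1399.

1399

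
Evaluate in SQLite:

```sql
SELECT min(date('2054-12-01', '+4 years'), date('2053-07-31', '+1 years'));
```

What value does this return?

2054-07-31

date('2054-12-01', '+4 years') → 2058-12-01.
date('2053-07-31', '+1 years') → 2054-07-31.
Earlier of the two is 2054-07-31.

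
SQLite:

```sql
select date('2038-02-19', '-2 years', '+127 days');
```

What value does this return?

2036-06-25

Adding -2 years to 2038-02-19 gives 2036-02-19.
Applying '+127 days' to 2036-02-19: counting 127 days forward gives 2036-06-25.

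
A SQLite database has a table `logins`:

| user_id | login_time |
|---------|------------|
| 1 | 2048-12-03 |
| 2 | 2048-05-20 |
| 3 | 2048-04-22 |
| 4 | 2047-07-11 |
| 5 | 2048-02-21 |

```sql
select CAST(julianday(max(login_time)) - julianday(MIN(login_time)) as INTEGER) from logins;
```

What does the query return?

511

MIN = 2047-07-11, MAX = 2048-12-03.
20 days remain in July 2047 after the 11th (31 − 11).
Full months from August 2047 through November 2048 contribute their day counts.
Then 3 days into December 2048.
Total: 20 + 31 + 30 + 31 + 30 + 31 + 31 + 29 + 31 + 30 + 31 + 30 + 31 + 31 + 30 + 31 + 30 + 3 = 511.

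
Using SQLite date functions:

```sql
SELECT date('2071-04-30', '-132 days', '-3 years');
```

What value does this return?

2067-12-19

Applying '-132 days' to 2071-04-30: counting 132 days back gives 2070-12-19.
Adding -3 years to 2070-12-19 gives 2067-12-19.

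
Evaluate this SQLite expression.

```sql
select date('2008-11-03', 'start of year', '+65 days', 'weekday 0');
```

2008-03-09

`start of year` rewinds 2008-11-03 to 2008-01-01.
Applying '+65 days' to 2008-01-01: counting 65 days forward gives 2008-03-06.
`weekday 0` advances to the next Sunday; 2008-03-06 is a Thursday, so it moves forward to 2008-03-09.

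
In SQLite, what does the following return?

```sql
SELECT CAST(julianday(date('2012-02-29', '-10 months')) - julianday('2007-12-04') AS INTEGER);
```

1242

Adding -10 months to 2012-02-29 gives 2011-04-29.
27 days remain in December 2007 after the 4th (31 − 4).
Full months from January 2008 through March 2011 contribute their day counts.
Then 29 days into April 2011.
Total: 27 + 31 + 29 + 31 + 30 + 31 + 30 + 31 + 31 + 30 + 31 + 30 + 31 + 31 + 28 + 31 + 30 + 31 + 30 + 31 + 31 + 30 + 31 + 30 + 31 + 31 + 28 + 31 + 30 + 31 + 30 + 31 + 31 + 30 + 31 + 30 + 31 + 31 + 28 + 31 + 29 = 1242.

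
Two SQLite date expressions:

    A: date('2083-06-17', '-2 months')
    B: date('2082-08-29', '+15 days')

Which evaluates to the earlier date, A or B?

A = 2083-04-17.
B = 2082-09-13.
B is earlier.

B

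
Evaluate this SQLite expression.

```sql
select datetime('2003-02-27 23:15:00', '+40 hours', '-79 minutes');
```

+40 hours from 2003-02-27 23:15:00 is 2003-03-01 15:15:00 (crosses midnight).
79 minutes = 1h 19m; -79 minutes from 2003-03-01 15:15:00 is 2003-03-01 13:56:00.

2003-03-01 13:56:00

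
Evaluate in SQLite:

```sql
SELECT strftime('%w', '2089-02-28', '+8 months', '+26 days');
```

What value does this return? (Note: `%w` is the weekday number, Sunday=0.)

First apply '+8 months', '+26 days': 2089-02-28 → 2089-11-23.
2089-11-23 is a Wednesday; with Sunday=0 that is 3.

3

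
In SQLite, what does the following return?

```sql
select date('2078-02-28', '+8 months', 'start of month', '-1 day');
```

Adding +8 months to 2078-02-28 gives 2078-10-28.
`start of month` rewinds 2078-10-28 to 2078-10-01.
Going back 1 day from 2078-10-01 reaches 2078-09-30 (last day of September, 30 days).

2078-09-30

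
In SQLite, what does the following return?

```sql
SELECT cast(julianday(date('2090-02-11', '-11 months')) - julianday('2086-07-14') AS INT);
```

Adding -11 months to 2090-02-11 gives 2089-03-11.
17 days remain in July 2086 after the 14th (31 − 14).
Full months from August 2086 through February 2089 contribute their day counts.
Then 11 days into March 2089.
Total: 17 + 31 + 30 + 31 + 30 + 31 + 31 + 28 + 31 + 30 + 31 + 30 + 31 + 31 + 30 + 31 + 30 + 31 + 31 + 29 + 31 + 30 + 31 + 30 + 31 + 31 + 30 + 31 + 30 + 31 + 31 + 28 + 11 = 971.

971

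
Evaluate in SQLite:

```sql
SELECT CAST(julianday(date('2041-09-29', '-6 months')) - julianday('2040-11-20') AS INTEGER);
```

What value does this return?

129

Adding -6 months to 2041-09-29 gives 2041-03-29.
10 days remain in November 2040 after the 20th (30 − 20).
December 2040: 31 days.
January 2041: 31 days.
February 2041: 28 days.
Then 29 days into March 2041.
Total: 10 + 31 + 31 + 28 + 29 = 129.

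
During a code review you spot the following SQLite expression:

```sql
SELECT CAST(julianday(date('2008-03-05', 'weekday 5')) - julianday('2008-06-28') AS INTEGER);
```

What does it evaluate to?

`weekday 5` advances to the next Friday; 2008-03-05 is a Wednesday, so it moves forward to 2008-03-07.
24 days remain in March 2008 after the 7th (31 − 7).
April 2008: 30 days.
May 2008: 31 days.
Then 28 days into June 2008.
Total: 24 + 30 + 31 + 28 = 113.
The subtraction is earlier − later, so the result is −113 → -113.

-113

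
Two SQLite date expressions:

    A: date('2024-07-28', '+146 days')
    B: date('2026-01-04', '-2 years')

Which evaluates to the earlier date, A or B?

A = 2024-12-21.
B = 2024-01-04.
B is earlier.

B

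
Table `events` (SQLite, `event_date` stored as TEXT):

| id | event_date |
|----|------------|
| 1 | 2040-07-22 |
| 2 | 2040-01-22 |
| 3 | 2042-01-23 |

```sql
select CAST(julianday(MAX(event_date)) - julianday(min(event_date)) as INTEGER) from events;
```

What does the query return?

732

MIN = 2040-01-22, MAX = 2042-01-23.
9 days remain in January 2040 after the 22nd (31 − 22).
Full months from February 2040 through December 2041 contribute their day counts.
Then 23 days into January 2042.
Total: 9 + 29 + 31 + 30 + 31 + 30 + 31 + 31 + 30 + 31 + 30 + 31 + 31 + 28 + 31 + 30 + 31 + 30 + 31 + 31 + 30 + 31 + 30 + 31 + 23 = 732.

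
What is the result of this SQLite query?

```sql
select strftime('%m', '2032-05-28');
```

05

`%m` extracts the 2-digit month (01-12): 05.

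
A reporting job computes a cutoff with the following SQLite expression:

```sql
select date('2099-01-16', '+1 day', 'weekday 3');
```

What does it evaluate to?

2099-01-21

Advancing 1 more day within January lands on 2099-01-17.
`weekday 3` advances to the next Wednesday; 2099-01-17 is a Saturday, so it moves forward to 2099-01-21.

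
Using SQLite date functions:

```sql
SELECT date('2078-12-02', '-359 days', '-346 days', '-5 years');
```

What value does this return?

Applying '-359 days' to 2078-12-02: counting 359 days back gives 2077-12-08.
Applying '-346 days' to 2077-12-08: counting 346 days back gives 2076-12-27.
Adding -5 years to 2076-12-27 gives 2071-12-27.

2071-12-27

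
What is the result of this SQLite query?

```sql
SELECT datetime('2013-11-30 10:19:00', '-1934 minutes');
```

1934 minutes = 32h 14m; -1934 minutes from 2013-11-30 10:19:00 is 2013-11-29 02:05:00 (crosses midnight).

2013-11-29 02:05:00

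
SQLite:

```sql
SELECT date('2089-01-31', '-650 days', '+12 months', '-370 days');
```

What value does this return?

Applying '-650 days' to 2089-01-31: counting 650 days back gives 2087-04-22.
Adding +12 months to 2087-04-22 gives 2088-04-22.
Applying '-370 days' to 2088-04-22: counting 370 days back gives 2087-04-18.

2087-04-18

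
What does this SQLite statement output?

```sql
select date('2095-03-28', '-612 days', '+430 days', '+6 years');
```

Applying '-612 days' to 2095-03-28: counting 612 days back gives 2093-07-24.
Applying '+430 days' to 2093-07-24: counting 430 days forward gives 2094-09-27.
Adding +6 years to 2094-09-27 gives 2100-09-27.

2100-09-27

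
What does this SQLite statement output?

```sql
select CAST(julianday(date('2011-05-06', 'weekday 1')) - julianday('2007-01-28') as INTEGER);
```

`weekday 1` advances to the next Monday; 2011-05-06 is a Friday, so it moves forward to 2011-05-09.
3 days remain in January 2007 after the 28th (31 − 28).
Full months from February 2007 through April 2011 contribute their day counts.
Then 9 days into May 2011.
Total: 3 + 28 + 31 + 30 + 31 + 30 + 31 + 31 + 30 + 31 + 30 + 31 + 31 + 29 + 31 + 30 + 31 + 30 + 31 + 31 + 30 + 31 + 30 + 31 + 31 + 28 + 31 + 30 + 31 + 30 + 31 + 31 + 30 + 31 + 30 + 31 + 31 + 28 + 31 + 30 + 31 + 30 + 31 + 31 + 30 + 31 + 30 + 31 + 31 + 28 + 31 + 30 + 9 = 1562.

1562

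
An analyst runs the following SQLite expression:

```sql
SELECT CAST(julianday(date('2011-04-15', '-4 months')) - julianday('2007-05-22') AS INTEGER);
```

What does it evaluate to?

1303

Adding -4 months to 2011-04-15 gives 2010-12-15.
9 days remain in May 2007 after the 22nd (31 − 22).
Full months from June 2007 through November 2010 contribute their day counts.
Then 15 days into December 2010.
Total: 9 + 30 + 31 + 31 + 30 + 31 + 30 + 31 + 31 + 29 + 31 + 30 + 31 + 30 + 31 + 31 + 30 + 31 + 30 + 31 + 31 + 28 + 31 + 30 + 31 + 30 + 31 + 31 + 30 + 31 + 30 + 31 + 31 + 28 + 31 + 30 + 31 + 30 + 31 + 31 + 30 + 31 + 30 + 15 = 1303.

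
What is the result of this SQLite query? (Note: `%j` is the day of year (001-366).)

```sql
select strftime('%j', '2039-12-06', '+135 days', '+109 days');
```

First apply '+135 days', '+109 days': 2039-12-06 → 2040-08-06.
Day-of-year for 2040-08-06: days since 2040-01-01 inclusive = 219, zero-padded to 219.

219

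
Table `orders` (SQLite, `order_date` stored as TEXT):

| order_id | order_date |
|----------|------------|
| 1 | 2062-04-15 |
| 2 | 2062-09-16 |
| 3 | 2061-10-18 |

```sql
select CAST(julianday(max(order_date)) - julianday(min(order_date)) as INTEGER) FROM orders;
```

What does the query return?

333

MIN = 2061-10-18, MAX = 2062-09-16.
13 days remain in October 2061 after the 18th (31 − 18).
Full months from November 2061 through August 2062 contribute their day counts.
Then 16 days into September 2062.
Total: 13 + 30 + 31 + 31 + 28 + 31 + 30 + 31 + 30 + 31 + 31 + 16 = 333.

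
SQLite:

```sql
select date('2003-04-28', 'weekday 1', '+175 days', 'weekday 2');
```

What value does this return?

2003-10-21

`weekday 1` advances to the next Monday; 2003-04-28 is already a Monday, so it stays at 2003-04-28.
Applying '+175 days' to 2003-04-28: counting 175 days forward gives 2003-10-20.
`weekday 2` advances to the next Tuesday; 2003-10-20 is a Monday, so it moves forward to 2003-10-21.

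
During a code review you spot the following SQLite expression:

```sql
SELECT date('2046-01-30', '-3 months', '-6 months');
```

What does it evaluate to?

2045-04-30

Adding -3 months to 2046-01-30 gives 2045-10-30.
Adding -6 months to 2045-10-30 gives 2045-04-30.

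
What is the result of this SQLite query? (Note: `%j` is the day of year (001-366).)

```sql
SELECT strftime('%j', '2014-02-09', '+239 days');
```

First apply '+239 days': 2014-02-09 → 2014-10-06.
Day-of-year for 2014-10-06: days since 2014-01-01 inclusive = 279, zero-padded to 279.

279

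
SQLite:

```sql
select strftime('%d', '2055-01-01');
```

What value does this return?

`%d` extracts the 2-digit day of month: 01.

01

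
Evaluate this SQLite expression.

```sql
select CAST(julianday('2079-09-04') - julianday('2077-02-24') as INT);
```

922

4 days remain in February 2077 after the 24th (28 − 24).
Full months from March 2077 through August 2079 contribute their day counts.
Then 4 days into September 2079.
Total: 4 + 31 + 30 + 31 + 30 + 31 + 31 + 30 + 31 + 30 + 31 + 31 + 28 + 31 + 30 + 31 + 30 + 31 + 31 + 30 + 31 + 30 + 31 + 31 + 28 + 31 + 30 + 31 + 30 + 31 + 31 + 4 = 922.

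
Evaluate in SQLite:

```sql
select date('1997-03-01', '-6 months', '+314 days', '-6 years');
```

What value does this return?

Adding -6 months to 1997-03-01 gives 1996-09-01.
Applying '+314 days' to 1996-09-01: counting 314 days forward gives 1997-07-12.
Adding -6 years to 1997-07-12 gives 1991-07-12.

1991-07-12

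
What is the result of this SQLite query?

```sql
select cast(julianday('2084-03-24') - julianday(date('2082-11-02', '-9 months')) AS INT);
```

781

Adding -9 months to 2082-11-02 gives 2082-02-02.
26 days remain in February 2082 after the 2nd (28 − 2).
Full months from March 2082 through February 2084 contribute their day counts.
Then 24 days into March 2084.
Total: 26 + 31 + 30 + 31 + 30 + 31 + 31 + 30 + 31 + 30 + 31 + 31 + 28 + 31 + 30 + 31 + 30 + 31 + 31 + 30 + 31 + 30 + 31 + 31 + 29 + 24 = 781.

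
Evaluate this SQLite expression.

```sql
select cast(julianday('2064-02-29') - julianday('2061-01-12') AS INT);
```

19 days remain in January 2061 after the 12th (31 − 12).
Full months from February 2061 through January 2064 contribute their day counts.
Then 29 days into February 2064.
Total: 19 + 28 + 31 + 30 + 31 + 30 + 31 + 31 + 30 + 31 + 30 + 31 + 31 + 28 + 31 + 30 + 31 + 30 + 31 + 31 + 30 + 31 + 30 + 31 + 31 + 28 + 31 + 30 + 31 + 30 + 31 + 31 + 30 + 31 + 30 + 31 + 31 + 29 = 1143.

1143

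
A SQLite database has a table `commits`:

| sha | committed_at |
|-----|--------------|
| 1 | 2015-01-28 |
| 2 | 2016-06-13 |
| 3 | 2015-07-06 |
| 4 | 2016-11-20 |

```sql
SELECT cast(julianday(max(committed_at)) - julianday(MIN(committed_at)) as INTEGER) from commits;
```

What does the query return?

662

MIN = 2015-01-28, MAX = 2016-11-20.
3 days remain in January 2015 after the 28th (31 − 28).
Full months from February 2015 through October 2016 contribute their day counts.
Then 20 days into November 2016.
Total: 3 + 28 + 31 + 30 + 31 + 30 + 31 + 31 + 30 + 31 + 30 + 31 + 31 + 29 + 31 + 30 + 31 + 30 + 31 + 31 + 30 + 31 + 20 = 662.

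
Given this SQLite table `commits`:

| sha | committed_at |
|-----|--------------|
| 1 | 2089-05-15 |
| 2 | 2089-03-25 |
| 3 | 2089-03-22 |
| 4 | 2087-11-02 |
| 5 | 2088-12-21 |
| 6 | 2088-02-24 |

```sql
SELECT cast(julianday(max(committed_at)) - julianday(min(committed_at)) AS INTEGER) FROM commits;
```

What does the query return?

MIN = 2087-11-02, MAX = 2089-05-15.
28 days remain in November 2087 after the 2nd (30 − 2).
Full months from December 2087 through April 2089 contribute their day counts.
Then 15 days into May 2089.
Total: 28 + 31 + 31 + 29 + 31 + 30 + 31 + 30 + 31 + 31 + 30 + 31 + 30 + 31 + 31 + 28 + 31 + 30 + 15 = 560.

560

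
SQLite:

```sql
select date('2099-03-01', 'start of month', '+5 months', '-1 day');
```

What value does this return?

`start of month` rewinds 2099-03-01 to 2099-03-01.
Adding +5 months to 2099-03-01 gives 2099-08-01.
Going back 1 day from 2099-08-01 reaches 2099-07-31 (last day of July, 31 days).

2099-07-31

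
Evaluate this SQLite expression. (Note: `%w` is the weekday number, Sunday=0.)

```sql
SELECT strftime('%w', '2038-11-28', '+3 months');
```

First apply '+3 months': 2038-11-28 → 2039-02-28.
2039-02-28 is a Monday; with Sunday=0 that is 1.

1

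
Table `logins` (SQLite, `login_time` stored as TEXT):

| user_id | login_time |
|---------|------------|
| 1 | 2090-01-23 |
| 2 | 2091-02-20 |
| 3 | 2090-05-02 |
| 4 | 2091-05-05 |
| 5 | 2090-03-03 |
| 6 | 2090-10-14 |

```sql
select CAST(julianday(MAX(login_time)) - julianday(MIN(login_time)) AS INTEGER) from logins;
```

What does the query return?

MIN = 2090-01-23, MAX = 2091-05-05.
8 days remain in January 2090 after the 23rd (31 − 23).
Full months from February 2090 through April 2091 contribute their day counts.
Then 5 days into May 2091.
Total: 8 + 28 + 31 + 30 + 31 + 30 + 31 + 31 + 30 + 31 + 30 + 31 + 31 + 28 + 31 + 30 + 5 = 467.

467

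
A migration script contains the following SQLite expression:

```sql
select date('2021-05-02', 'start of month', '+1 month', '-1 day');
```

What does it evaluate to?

2021-05-31

`start of month` rewinds 2021-05-02 to 2021-05-01.
Adding +1 month to 2021-05-01 gives 2021-06-01.
Going back 1 day from 2021-06-01 reaches 2021-05-31 (last day of May, 31 days).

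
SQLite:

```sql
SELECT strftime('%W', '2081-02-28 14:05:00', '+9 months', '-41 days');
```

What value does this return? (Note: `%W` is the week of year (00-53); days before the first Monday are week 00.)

First apply '+9 months', '-41 days': 2081-02-28 14:05:00 → 2081-10-18 14:05:00.
2081-10-18 is a Saturday. SQLite's %W counts Mondays since the year started; the result is 41.

41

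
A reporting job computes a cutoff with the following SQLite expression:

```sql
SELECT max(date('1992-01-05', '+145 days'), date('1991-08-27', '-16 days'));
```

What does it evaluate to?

date('1992-01-05', '+145 days') → 1992-05-29.
date('1991-08-27', '-16 days') → 1991-08-11.
Later of the two is 1992-05-29.

1992-05-29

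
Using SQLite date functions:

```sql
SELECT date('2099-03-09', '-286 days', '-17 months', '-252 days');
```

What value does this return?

Applying '-286 days' to 2099-03-09: counting 286 days back gives 2098-05-27.
Adding -17 months to 2098-05-27 gives 2096-12-27.
Applying '-252 days' to 2096-12-27: counting 252 days back gives 2096-04-19.

2096-04-19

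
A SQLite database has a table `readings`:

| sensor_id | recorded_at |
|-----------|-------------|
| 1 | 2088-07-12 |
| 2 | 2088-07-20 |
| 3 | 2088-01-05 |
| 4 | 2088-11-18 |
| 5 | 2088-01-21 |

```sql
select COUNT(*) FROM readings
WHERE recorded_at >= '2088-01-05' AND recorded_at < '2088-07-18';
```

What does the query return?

Rows in [2088-01-05, 2088-07-18): 2088-07-12, 2088-01-05, 2088-01-21 → 3 rows.

3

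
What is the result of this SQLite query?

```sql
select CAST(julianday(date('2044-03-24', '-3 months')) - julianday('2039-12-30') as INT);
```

1455

Adding -3 months to 2044-03-24 gives 2043-12-24.
1 day remains in December 2039 after the 30th (31 − 30).
Full months from January 2040 through November 2043 contribute their day counts.
Then 24 days into December 2043.
Total: 1 + 31 + 29 + 31 + 30 + 31 + 30 + 31 + 31 + 30 + 31 + 30 + 31 + 31 + 28 + 31 + 30 + 31 + 30 + 31 + 31 + 30 + 31 + 30 + 31 + 31 + 28 + 31 + 30 + 31 + 30 + 31 + 31 + 30 + 31 + 30 + 31 + 31 + 28 + 31 + 30 + 31 + 30 + 31 + 31 + 30 + 31 + 30 + 24 = 1455.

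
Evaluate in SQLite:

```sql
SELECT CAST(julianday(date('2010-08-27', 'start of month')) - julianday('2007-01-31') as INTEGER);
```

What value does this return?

1278

`start of month` rewinds 2010-08-27 to 2010-08-01.
0 days remain in January 2007 after the 31st (31 − 31).
Full months from February 2007 through July 2010 contribute their day counts.
Then 1 day into August 2010.
Total: 0 + 28 + 31 + 30 + 31 + 30 + 31 + 31 + 30 + 31 + 30 + 31 + 31 + 29 + 31 + 30 + 31 + 30 + 31 + 31 + 30 + 31 + 30 + 31 + 31 + 28 + 31 + 30 + 31 + 30 + 31 + 31 + 30 + 31 + 30 + 31 + 31 + 28 + 31 + 30 + 31 + 30 + 31 + 1 = 1278.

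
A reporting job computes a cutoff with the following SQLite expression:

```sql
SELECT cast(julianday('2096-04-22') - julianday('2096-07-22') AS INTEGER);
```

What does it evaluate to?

-91

8 days remain in April 2096 after the 22nd (30 − 22).
May 2096: 31 days.
June 2096: 30 days.
Then 22 days into July 2096.
Total: 8 + 31 + 30 + 22 = 91.
The subtraction is earlier − later, so the result is −91 → -91.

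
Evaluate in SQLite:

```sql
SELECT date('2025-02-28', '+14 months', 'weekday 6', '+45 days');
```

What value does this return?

Adding +14 months to 2025-02-28 gives 2026-04-28.
`weekday 6` advances to the next Saturday; 2026-04-28 is a Tuesday, so it moves forward to 2026-05-02.
Applying '+45 days' to 2026-05-02: counting 45 days forward gives 2026-06-16.

2026-06-16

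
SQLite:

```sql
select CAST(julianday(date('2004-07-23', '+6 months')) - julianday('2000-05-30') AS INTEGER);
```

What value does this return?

Adding +6 months to 2004-07-23 gives 2005-01-23.
1 day remains in May 2000 after the 30th (31 − 30).
Full months from June 2000 through December 2004 contribute their day counts.
Then 23 days into January 2005.
Total: 1 + 30 + 31 + 31 + 30 + 31 + 30 + 31 + 31 + 28 + 31 + 30 + 31 + 30 + 31 + 31 + 30 + 31 + 30 + 31 + 31 + 28 + 31 + 30 + 31 + 30 + 31 + 31 + 30 + 31 + 30 + 31 + 31 + 28 + 31 + 30 + 31 + 30 + 31 + 31 + 30 + 31 + 30 + 31 + 31 + 29 + 31 + 30 + 31 + 30 + 31 + 31 + 30 + 31 + 30 + 31 + 23 = 1699.

1699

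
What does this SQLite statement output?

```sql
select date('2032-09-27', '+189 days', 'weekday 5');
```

Applying '+189 days' to 2032-09-27: counting 189 days forward gives 2033-04-04.
`weekday 5` advances to the next Friday; 2033-04-04 is a Monday, so it moves forward to 2033-04-08.

2033-04-08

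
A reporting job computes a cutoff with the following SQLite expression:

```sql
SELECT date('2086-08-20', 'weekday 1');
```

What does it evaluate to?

2086-08-26

`weekday 1` advances to the next Monday; 2086-08-20 is a Tuesday, so it moves forward to 2086-08-26.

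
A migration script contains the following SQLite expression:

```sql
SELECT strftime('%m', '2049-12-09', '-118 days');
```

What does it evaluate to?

08

First apply '-118 days': 2049-12-09 → 2049-08-13.
`%m` extracts the 2-digit month (01-12): 08.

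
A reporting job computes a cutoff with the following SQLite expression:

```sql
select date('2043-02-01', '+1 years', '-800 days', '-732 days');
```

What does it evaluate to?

2039-11-22

Adding +1 year to 2043-02-01 gives 2044-02-01.
Applying '-800 days' to 2044-02-01: counting 800 days back gives 2041-11-23.
Applying '-732 days' to 2041-11-23: counting 732 days back gives 2039-11-22.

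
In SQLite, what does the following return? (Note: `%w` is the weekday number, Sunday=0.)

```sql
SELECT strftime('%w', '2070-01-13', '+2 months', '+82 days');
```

2

First apply '+2 months', '+82 days': 2070-01-13 → 2070-06-03.
2070-06-03 is a Tuesday; with Sunday=0 that is 2.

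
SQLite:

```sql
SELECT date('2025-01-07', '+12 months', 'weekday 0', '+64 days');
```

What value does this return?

Adding +12 months to 2025-01-07 gives 2026-01-07.
`weekday 0` advances to the next Sunday; 2026-01-07 is a Wednesday, so it moves forward to 2026-01-11.
Applying '+64 days' to 2026-01-11: counting 64 days forward gives 2026-03-16.

2026-03-16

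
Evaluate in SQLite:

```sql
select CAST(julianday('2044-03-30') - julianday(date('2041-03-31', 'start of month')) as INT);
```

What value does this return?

1125

`start of month` rewinds 2041-03-31 to 2041-03-01.
30 days remain in March 2041 after the 1st (31 − 1).
Full months from April 2041 through February 2044 contribute their day counts.
Then 30 days into March 2044.
Total: 30 + 30 + 31 + 30 + 31 + 31 + 30 + 31 + 30 + 31 + 31 + 28 + 31 + 30 + 31 + 30 + 31 + 31 + 30 + 31 + 30 + 31 + 31 + 28 + 31 + 30 + 31 + 30 + 31 + 31 + 30 + 31 + 30 + 31 + 31 + 29 + 30 = 1125.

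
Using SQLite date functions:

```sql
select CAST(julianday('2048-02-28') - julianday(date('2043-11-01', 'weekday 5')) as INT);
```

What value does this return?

1575

`weekday 5` advances to the next Friday; 2043-11-01 is a Sunday, so it moves forward to 2043-11-06.
24 days remain in November 2043 after the 6th (30 − 6).
Full months from December 2043 through January 2048 contribute their day counts.
Then 28 days into February 2048.
Total: 24 + 31 + 31 + 29 + 31 + 30 + 31 + 30 + 31 + 31 + 30 + 31 + 30 + 31 + 31 + 28 + 31 + 30 + 31 + 30 + 31 + 31 + 30 + 31 + 30 + 31 + 31 + 28 + 31 + 30 + 31 + 30 + 31 + 31 + 30 + 31 + 30 + 31 + 31 + 28 + 31 + 30 + 31 + 30 + 31 + 31 + 30 + 31 + 30 + 31 + 31 + 28 = 1575.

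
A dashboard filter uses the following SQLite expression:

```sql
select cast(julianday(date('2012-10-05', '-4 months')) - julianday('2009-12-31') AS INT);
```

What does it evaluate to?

Adding -4 months to 2012-10-05 gives 2012-06-05.
0 days remain in December 2009 after the 31st (31 − 31).
Full months from January 2010 through May 2012 contribute their day counts.
Then 5 days into June 2012.
Total: 0 + 31 + 28 + 31 + 30 + 31 + 30 + 31 + 31 + 30 + 31 + 30 + 31 + 31 + 28 + 31 + 30 + 31 + 30 + 31 + 31 + 30 + 31 + 30 + 31 + 31 + 29 + 31 + 30 + 31 + 5 = 887.

887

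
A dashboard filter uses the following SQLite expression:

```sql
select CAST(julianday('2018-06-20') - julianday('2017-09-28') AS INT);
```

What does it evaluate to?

265

2 days remain in September 2017 after the 28th (30 − 28).
Full months from October 2017 through May 2018 contribute their day counts.
Then 20 days into June 2018.
Total: 2 + 31 + 30 + 31 + 31 + 28 + 31 + 30 + 31 + 20 = 265.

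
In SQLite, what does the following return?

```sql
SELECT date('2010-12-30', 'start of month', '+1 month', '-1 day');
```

2010-12-31

`start of month` rewinds 2010-12-30 to 2010-12-01.
Adding +1 month to 2010-12-01 gives 2011-01-01.
Going back 1 day from 2011-01-01 reaches 2010-12-31 (last day of December, 31 days).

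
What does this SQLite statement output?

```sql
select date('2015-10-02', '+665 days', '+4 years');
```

Applying '+665 days' to 2015-10-02: counting 665 days forward gives 2017-07-28.
Adding +4 years to 2017-07-28 gives 2021-07-28.

2021-07-28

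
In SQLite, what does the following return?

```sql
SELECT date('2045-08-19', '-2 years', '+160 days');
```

Adding -2 years to 2045-08-19 gives 2043-08-19.
Applying '+160 days' to 2043-08-19: counting 160 days forward gives 2044-01-26.

2044-01-26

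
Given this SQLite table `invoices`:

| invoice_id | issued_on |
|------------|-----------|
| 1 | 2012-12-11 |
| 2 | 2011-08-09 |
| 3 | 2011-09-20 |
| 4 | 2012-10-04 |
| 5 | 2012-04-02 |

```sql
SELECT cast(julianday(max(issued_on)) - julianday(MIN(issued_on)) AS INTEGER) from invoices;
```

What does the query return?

MIN = 2011-08-09, MAX = 2012-12-11.
22 days remain in August 2011 after the 9th (31 − 9).
Full months from September 2011 through November 2012 contribute their day counts.
Then 11 days into December 2012.
Total: 22 + 30 + 31 + 30 + 31 + 31 + 29 + 31 + 30 + 31 + 30 + 31 + 31 + 30 + 31 + 30 + 11 = 490.

490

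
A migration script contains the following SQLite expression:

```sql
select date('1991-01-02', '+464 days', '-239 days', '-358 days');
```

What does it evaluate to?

Applying '+464 days' to 1991-01-02: counting 464 days forward gives 1992-04-10.
Applying '-239 days' to 1992-04-10: counting 239 days back gives 1991-08-15.
Applying '-358 days' to 1991-08-15: counting 358 days back gives 1990-08-22.

1990-08-22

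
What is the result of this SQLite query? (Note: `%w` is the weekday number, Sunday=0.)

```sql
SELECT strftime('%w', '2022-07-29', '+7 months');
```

3

First apply '+7 months': 2022-07-29 → 2023-03-01.
2023-03-01 is a Wednesday; with Sunday=0 that is 3.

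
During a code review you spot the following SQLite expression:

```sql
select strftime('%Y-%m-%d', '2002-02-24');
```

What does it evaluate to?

2002-02-24

`%Y-%m-%d` extracts the ISO date: 2002-02-24.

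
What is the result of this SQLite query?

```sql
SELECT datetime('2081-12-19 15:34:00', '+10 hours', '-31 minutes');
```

2081-12-20 01:03:00

+10 hours from 2081-12-19 15:34:00 is 2081-12-20 01:34:00 (crosses midnight).
-31 minutes from 2081-12-20 01:34:00 is 2081-12-20 01:03:00.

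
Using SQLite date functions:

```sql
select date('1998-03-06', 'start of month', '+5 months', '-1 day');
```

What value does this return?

1998-07-31

`start of month` rewinds 1998-03-06 to 1998-03-01.
Adding +5 months to 1998-03-01 gives 1998-08-01.
Going back 1 day from 1998-08-01 reaches 1998-07-31 (last day of July, 31 days).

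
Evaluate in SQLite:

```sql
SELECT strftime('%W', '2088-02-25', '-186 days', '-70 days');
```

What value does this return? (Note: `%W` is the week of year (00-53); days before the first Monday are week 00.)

23

First apply '-186 days', '-70 days': 2088-02-25 → 2087-06-14.
2087-06-14 is a Saturday. SQLite's %W counts Mondays since the year started; the result is 23.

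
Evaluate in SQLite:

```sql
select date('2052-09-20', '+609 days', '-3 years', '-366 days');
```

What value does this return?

2050-05-21

Applying '+609 days' to 2052-09-20: counting 609 days forward gives 2054-05-22.
Adding -3 years to 2054-05-22 gives 2051-05-22.
Applying '-366 days' to 2051-05-22: counting 366 days back gives 2050-05-21.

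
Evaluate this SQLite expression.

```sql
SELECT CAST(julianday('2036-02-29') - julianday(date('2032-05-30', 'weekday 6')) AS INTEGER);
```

1364

`weekday 6` advances to the next Saturday; 2032-05-30 is a Sunday, so it moves forward to 2032-06-05.
25 days remain in June 2032 after the 5th (30 − 5).
Full months from July 2032 through January 2036 contribute their day counts.
Then 29 days into February 2036.
Total: 25 + 31 + 31 + 30 + 31 + 30 + 31 + 31 + 28 + 31 + 30 + 31 + 30 + 31 + 31 + 30 + 31 + 30 + 31 + 31 + 28 + 31 + 30 + 31 + 30 + 31 + 31 + 30 + 31 + 30 + 31 + 31 + 28 + 31 + 30 + 31 + 30 + 31 + 31 + 30 + 31 + 30 + 31 + 31 + 29 = 1364.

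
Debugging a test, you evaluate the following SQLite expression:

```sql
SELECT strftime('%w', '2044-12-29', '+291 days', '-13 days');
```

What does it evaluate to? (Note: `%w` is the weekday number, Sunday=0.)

First apply '+291 days', '-13 days': 2044-12-29 → 2045-10-03.
2045-10-03 is a Tuesday; with Sunday=0 that is 2.

2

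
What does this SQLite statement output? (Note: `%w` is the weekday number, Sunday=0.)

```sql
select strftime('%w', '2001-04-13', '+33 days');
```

First apply '+33 days': 2001-04-13 → 2001-05-16.
2001-05-16 is a Wednesday; with Sunday=0 that is 3.

3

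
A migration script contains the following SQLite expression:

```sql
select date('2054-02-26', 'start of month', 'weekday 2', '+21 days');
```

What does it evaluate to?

`start of month` rewinds 2054-02-26 to 2054-02-01.
`weekday 2` advances to the next Tuesday; 2054-02-01 is a Sunday, so it moves forward to 2054-02-03.
Advancing 21 more days within February lands on 2054-02-24.

2054-02-24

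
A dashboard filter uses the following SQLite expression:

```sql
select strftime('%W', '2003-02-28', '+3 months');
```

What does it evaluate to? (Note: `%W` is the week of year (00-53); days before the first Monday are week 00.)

First apply '+3 months': 2003-02-28 → 2003-05-28.
2003-05-28 is a Wednesday. SQLite's %W counts Mondays since the year started; the result is 21.

21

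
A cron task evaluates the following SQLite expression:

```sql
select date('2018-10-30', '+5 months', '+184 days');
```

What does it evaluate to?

Adding +5 months to 2018-10-30 gives 2019-03-30.
Applying '+184 days' to 2019-03-30: counting 184 days forward gives 2019-09-30.

2019-09-30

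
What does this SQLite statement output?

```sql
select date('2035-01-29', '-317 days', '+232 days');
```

Applying '-317 days' to 2035-01-29: counting 317 days back gives 2034-03-18.
Applying '+232 days' to 2034-03-18: counting 232 days forward gives 2034-11-05.

2034-11-05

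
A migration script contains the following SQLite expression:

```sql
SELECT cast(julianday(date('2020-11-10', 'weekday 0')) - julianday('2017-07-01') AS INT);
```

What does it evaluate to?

1233

`weekday 0` advances to the next Sunday; 2020-11-10 is a Tuesday, so it moves forward to 2020-11-15.
30 days remain in July 2017 after the 1st (31 − 1).
Full months from August 2017 through October 2020 contribute their day counts.
Then 15 days into November 2020.
Total: 30 + 31 + 30 + 31 + 30 + 31 + 31 + 28 + 31 + 30 + 31 + 30 + 31 + 31 + 30 + 31 + 30 + 31 + 31 + 28 + 31 + 30 + 31 + 30 + 31 + 31 + 30 + 31 + 30 + 31 + 31 + 29 + 31 + 30 + 31 + 30 + 31 + 31 + 30 + 31 + 15 = 1233.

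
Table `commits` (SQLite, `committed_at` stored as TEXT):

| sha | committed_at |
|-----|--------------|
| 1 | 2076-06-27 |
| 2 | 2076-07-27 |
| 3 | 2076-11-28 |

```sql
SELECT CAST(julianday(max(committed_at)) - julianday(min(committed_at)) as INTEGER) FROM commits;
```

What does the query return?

MIN = 2076-06-27, MAX = 2076-11-28.
3 days remain in June 2076 after the 27th (30 − 27).
July 2076: 31 days.
August 2076: 31 days.
September 2076: 30 days.
October 2076: 31 days.
Then 28 days into November 2076.
Total: 3 + 31 + 31 + 30 + 31 + 28 = 154.

154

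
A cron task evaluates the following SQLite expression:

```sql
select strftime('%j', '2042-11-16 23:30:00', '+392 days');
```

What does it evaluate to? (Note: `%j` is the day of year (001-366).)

347

First apply '+392 days': 2042-11-16 23:30:00 → 2043-12-13 23:30:00.
Day-of-year for 2043-12-13: days since 2043-01-01 inclusive = 347, zero-padded to 347.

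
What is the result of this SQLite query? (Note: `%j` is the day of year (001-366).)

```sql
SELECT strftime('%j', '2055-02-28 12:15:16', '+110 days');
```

First apply '+110 days': 2055-02-28 12:15:16 → 2055-06-18 12:15:16.
Day-of-year for 2055-06-18: days since 2055-01-01 inclusive = 169, zero-padded to 169.

169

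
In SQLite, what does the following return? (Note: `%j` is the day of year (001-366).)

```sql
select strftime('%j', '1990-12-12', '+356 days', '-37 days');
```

First apply '+356 days', '-37 days': 1990-12-12 → 1991-10-27.
Day-of-year for 1991-10-27: days since 1991-01-01 inclusive = 300, zero-padded to 300.

300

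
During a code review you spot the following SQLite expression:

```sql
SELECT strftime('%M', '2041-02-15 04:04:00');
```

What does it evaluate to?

04

`%M` extracts the 2-digit minute: 04.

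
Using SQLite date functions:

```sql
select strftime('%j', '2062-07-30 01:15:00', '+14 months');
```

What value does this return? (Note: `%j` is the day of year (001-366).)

273

First apply '+14 months': 2062-07-30 01:15:00 → 2063-09-30 01:15:00.
Day-of-year for 2063-09-30: days since 2063-01-01 inclusive = 273, zero-padded to 273.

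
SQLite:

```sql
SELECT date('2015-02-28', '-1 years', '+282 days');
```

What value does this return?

Adding -1 year to 2015-02-28 gives 2014-02-28.
Applying '+282 days' to 2014-02-28: counting 282 days forward gives 2014-12-07.

2014-12-07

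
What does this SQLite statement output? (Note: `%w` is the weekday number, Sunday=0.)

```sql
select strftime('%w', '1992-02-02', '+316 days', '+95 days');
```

First apply '+316 days', '+95 days': 1992-02-02 → 1993-03-19.
1993-03-19 is a Friday; with Sunday=0 that is 5.

5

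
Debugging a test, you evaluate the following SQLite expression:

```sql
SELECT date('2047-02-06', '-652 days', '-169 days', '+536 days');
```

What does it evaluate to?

Applying '-652 days' to 2047-02-06: counting 652 days back gives 2045-04-25.
Applying '-169 days' to 2045-04-25: counting 169 days back gives 2044-11-07.
Applying '+536 days' to 2044-11-07: counting 536 days forward gives 2046-04-27.

2046-04-27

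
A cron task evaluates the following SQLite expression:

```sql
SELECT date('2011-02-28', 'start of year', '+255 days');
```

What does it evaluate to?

`start of year` rewinds 2011-02-28 to 2011-01-01.
Applying '+255 days' to 2011-01-01: counting 255 days forward gives 2011-09-13.

2011-09-13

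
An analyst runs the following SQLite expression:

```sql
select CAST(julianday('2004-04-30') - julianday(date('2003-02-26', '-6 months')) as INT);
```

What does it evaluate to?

Adding -6 months to 2003-02-26 gives 2002-08-26.
5 days remain in August 2002 after the 26th (31 − 26).
Full months from September 2002 through March 2004 contribute their day counts.
Then 30 days into April 2004.
Total: 5 + 30 + 31 + 30 + 31 + 31 + 28 + 31 + 30 + 31 + 30 + 31 + 31 + 30 + 31 + 30 + 31 + 31 + 29 + 31 + 30 = 613.

613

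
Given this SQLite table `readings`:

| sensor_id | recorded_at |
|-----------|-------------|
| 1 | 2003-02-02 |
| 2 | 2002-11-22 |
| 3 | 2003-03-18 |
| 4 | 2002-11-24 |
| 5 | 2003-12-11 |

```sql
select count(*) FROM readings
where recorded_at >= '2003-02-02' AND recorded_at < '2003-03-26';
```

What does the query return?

Rows in [2003-02-02, 2003-03-26): 2003-02-02, 2003-03-18 → 2 rows.

2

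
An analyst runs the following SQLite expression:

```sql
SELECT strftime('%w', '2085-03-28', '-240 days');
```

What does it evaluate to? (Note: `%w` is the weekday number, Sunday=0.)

1

First apply '-240 days': 2085-03-28 → 2084-07-31.
2084-07-31 is a Monday; with Sunday=0 that is 1.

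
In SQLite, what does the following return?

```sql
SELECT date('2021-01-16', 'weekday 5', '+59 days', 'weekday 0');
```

`weekday 5` advances to the next Friday; 2021-01-16 is a Saturday, so it moves forward to 2021-01-22.
Applying '+59 days' to 2021-01-22: counting 59 days forward gives 2021-03-22.
`weekday 0` advances to the next Sunday; 2021-03-22 is a Monday, so it moves forward to 2021-03-28.

2021-03-28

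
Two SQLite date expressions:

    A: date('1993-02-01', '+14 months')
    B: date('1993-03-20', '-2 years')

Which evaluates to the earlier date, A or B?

B

A = 1994-04-01.
B = 1991-03-20.
B is earlier.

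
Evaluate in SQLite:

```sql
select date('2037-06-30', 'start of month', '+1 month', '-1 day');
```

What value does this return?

`start of month` rewinds 2037-06-30 to 2037-06-01.
Adding +1 month to 2037-06-01 gives 2037-07-01.
Going back 1 day from 2037-07-01 reaches 2037-06-30 (last day of June, 30 days).

2037-06-30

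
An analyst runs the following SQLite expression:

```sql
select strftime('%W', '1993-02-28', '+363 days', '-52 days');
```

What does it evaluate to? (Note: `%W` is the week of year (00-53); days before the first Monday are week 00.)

01

First apply '+363 days', '-52 days': 1993-02-28 → 1994-01-05.
1994-01-05 is a Wednesday. SQLite's %W counts Mondays since the year started; the result is 01.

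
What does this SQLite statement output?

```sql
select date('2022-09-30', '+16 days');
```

September 2022 has 30 days; 0 remain after the 30th, so 1 days reach 2022-10-01.
Advancing 15 more days within October lands on 2022-10-16.

2022-10-16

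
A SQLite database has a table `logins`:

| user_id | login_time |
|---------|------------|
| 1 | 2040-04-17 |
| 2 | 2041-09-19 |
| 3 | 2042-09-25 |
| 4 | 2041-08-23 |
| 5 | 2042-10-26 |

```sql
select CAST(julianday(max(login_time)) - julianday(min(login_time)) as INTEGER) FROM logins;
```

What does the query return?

MIN = 2040-04-17, MAX = 2042-10-26.
13 days remain in April 2040 after the 17th (30 − 17).
Full months from May 2040 through September 2042 contribute their day counts.
Then 26 days into October 2042.
Total: 13 + 31 + 30 + 31 + 31 + 30 + 31 + 30 + 31 + 31 + 28 + 31 + 30 + 31 + 30 + 31 + 31 + 30 + 31 + 30 + 31 + 31 + 28 + 31 + 30 + 31 + 30 + 31 + 31 + 30 + 26 = 922.

922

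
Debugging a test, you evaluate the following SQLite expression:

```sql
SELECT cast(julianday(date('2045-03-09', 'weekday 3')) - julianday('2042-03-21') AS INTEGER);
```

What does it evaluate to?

1090

`weekday 3` advances to the next Wednesday; 2045-03-09 is a Thursday, so it moves forward to 2045-03-15.
10 days remain in March 2042 after the 21st (31 − 21).
Full months from April 2042 through February 2045 contribute their day counts.
Then 15 days into March 2045.
Total: 10 + 30 + 31 + 30 + 31 + 31 + 30 + 31 + 30 + 31 + 31 + 28 + 31 + 30 + 31 + 30 + 31 + 31 + 30 + 31 + 30 + 31 + 31 + 29 + 31 + 30 + 31 + 30 + 31 + 31 + 30 + 31 + 30 + 31 + 31 + 28 + 15 = 1090.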